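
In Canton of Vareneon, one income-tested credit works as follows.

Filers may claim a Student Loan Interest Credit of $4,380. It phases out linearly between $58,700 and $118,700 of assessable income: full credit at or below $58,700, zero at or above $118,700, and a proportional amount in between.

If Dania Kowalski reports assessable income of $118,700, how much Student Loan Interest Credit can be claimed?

$0

Student Loan Interest Credit: $118,700 is at or above $118,700, so the credit is $0.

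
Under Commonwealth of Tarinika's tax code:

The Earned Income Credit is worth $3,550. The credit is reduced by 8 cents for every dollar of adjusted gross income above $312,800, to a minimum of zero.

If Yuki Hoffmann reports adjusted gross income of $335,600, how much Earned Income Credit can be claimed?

Earned Income Credit: 8% of the $22,800 excess over $312,800 is $1,824; credit = $3,550 − $1,824 = $1,726.

$1,726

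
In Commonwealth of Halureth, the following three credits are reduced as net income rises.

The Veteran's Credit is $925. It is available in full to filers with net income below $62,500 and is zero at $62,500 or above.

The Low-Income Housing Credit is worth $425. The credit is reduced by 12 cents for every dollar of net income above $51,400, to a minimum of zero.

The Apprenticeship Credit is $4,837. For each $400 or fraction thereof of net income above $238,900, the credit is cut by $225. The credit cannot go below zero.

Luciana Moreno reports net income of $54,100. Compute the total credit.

Veteran's Credit: $54,100 is below the $62,500 cutoff, so the full $925 applies.
Low-Income Housing Credit: 12% of the $2,700 excess over $51,400 is $324; credit = $425 − $324 = $101.
Apprenticeship Credit: $54,100 is at or below the $238,900 threshold, so the full $4,837 applies.
Total: $925 + $101 + $4,837 = $5,863.

$5,863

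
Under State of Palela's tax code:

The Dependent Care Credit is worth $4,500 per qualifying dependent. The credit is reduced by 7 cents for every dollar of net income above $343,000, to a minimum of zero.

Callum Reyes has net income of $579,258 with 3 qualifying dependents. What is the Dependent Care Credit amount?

$0

Dependent Care Credit: base = 3 × $4,500 = $13,500. 7% of the $236,258 excess over $343,000 is $16,538.06 ≥ base, so the credit is $0.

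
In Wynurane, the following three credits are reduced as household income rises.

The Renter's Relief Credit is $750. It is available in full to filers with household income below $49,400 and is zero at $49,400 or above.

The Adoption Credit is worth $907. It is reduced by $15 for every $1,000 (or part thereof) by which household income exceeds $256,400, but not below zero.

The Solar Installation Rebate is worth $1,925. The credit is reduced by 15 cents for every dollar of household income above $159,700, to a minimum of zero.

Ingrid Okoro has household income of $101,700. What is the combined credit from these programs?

Renter's Relief Credit: $101,700 meets or exceeds the $49,400 cutoff, so the credit is $0.
Adoption Credit: $101,700 is at or below the $256,400 threshold, so the full $907 applies.
Solar Installation Rebate: $101,700 is at or below the $159,700 threshold, so the full $1,925 applies.
Total: $0 + $907 + $1,925 = $2,832.

$2,832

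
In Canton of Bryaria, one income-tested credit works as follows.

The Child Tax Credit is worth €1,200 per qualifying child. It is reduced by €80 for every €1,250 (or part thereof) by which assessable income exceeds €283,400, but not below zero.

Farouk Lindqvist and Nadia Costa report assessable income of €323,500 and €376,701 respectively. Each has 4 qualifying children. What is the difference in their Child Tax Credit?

€2,160

Farouk (€323,500): Child Tax Credit: base = 4 × €1,200 = €4,800. income exceeds €283,400 by €40,100, which is 33 full-or-partial €1,250 increments; reduction = 33 × €80 = €2,640, leaving €2,160.
Nadia (€376,701): Child Tax Credit: base = 4 × €1,200 = €4,800. income exceeds €283,400 by €93,301 → 75 increments × €80 = €6,000 ≥ base, so the credit is €0.
Difference: |€2,160 − €0| = €2,160.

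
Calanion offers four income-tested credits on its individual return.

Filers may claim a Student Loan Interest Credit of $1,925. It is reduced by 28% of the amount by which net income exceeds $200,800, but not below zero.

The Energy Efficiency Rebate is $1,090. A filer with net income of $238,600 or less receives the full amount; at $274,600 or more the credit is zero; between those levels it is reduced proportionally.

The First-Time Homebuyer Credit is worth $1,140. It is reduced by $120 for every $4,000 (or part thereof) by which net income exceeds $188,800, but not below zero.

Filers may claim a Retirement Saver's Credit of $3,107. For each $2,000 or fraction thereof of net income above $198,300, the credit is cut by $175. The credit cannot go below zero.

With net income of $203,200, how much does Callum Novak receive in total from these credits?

$5,585

Student Loan Interest Credit: 28% of the $2,400 excess over $200,800 is $672; credit = $1,925 − $672 = $1,253.
Energy Efficiency Rebate: $203,200 is at or below the $238,600 threshold, so the full $1,090 applies.
First-Time Homebuyer Credit: income exceeds $188,800 by $14,400, which is 4 full-or-partial $4,000 increments; reduction = 4 × $120 = $480, leaving $660.
Retirement Saver's Credit: income exceeds $198,300 by $4,900, which is 3 full-or-partial $2,000 increments; reduction = 3 × $175 = $525, leaving $2,582.
Total: $1,253 + $1,090 + $660 + $2,582 = $5,585.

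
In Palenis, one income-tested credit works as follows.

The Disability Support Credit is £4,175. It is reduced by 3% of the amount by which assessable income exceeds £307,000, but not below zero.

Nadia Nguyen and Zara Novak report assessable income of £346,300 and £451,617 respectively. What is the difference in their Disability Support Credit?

Nadia (£346,300): Disability Support Credit: 3% of the £39,300 excess over £307,000 is £1,179; credit = £4,175 − £1,179 = £2,996.
Zara (£451,617): Disability Support Credit: 3% of the £144,617 excess over £307,000 is £4,338.51 ≥ base, so the credit is £0.
Difference: |£2,996 − £0| = £2,996.

£2,996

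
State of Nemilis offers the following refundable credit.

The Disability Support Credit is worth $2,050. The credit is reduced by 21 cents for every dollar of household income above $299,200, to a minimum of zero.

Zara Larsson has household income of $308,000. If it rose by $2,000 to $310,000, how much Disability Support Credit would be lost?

$202

At $308,000 — 21% of the $8,800 excess over $299,200 is $1,848; credit = $2,050 − $1,848 = $202.
At $310,000 — 21% of the $10,800 excess over $299,200 is $2,268 ≥ base, so the credit is $0.
Lost: $202 − $0 = $202.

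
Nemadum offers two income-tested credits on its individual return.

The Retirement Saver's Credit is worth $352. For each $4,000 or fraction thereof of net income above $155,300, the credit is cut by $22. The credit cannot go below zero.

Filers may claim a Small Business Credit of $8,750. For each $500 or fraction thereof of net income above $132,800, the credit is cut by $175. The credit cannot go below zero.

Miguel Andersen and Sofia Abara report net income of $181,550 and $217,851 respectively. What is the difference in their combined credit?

$198

Miguel ($181,550): Retirement Saver's Credit: income exceeds $155,300 by $26,250, which is 7 full-or-partial $4,000 increments; reduction = 7 × $22 = $154, leaving $198. Small Business Credit: income exceeds $132,800 by $48,750 → 98 increments × $175 = $17,150 ≥ base, so the credit is $0. total $198 + $0 = $198
Sofia ($217,851): Retirement Saver's Credit: income exceeds $155,300 by $62,551 → 16 increments × $22 = $352 ≥ base, so the credit is $0. Small Business Credit: income exceeds $132,800 by $85,051 → 171 increments × $175 = $29,925 ≥ base, so the credit is $0. total $0 + $0 = $0
Difference: |$198 − $0| = $198.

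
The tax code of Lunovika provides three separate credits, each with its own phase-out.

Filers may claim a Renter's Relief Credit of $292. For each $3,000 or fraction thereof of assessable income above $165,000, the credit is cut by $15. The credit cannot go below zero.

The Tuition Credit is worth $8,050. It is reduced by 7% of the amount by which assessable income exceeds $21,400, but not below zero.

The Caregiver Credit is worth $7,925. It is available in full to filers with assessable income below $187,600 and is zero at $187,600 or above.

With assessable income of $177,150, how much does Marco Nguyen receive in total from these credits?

Renter's Relief Credit: income exceeds $165,000 by $12,150, which is 5 full-or-partial $3,000 increments; reduction = 5 × $15 = $75, leaving $217.
Tuition Credit: 7% of the $155,750 excess over $21,400 is $10,902.50 ≥ base, so the credit is $0.
Caregiver Credit: $177,150 is below the $187,600 cutoff, so the full $7,925 applies.
Total: $217 + $0 + $7,925 = $8,142.

$8,142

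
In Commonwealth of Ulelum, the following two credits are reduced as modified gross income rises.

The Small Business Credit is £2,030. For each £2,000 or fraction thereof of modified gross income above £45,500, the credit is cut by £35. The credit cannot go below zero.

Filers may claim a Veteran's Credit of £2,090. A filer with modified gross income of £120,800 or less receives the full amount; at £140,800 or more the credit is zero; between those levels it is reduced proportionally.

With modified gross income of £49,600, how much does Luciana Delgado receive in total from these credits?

£4,015

Small Business Credit: income exceeds £45,500 by £4,100, which is 3 full-or-partial £2,000 increments; reduction = 3 × £35 = £105, leaving £1,925.
Veteran's Credit: £49,600 is at or below the £120,800 threshold, so the full £2,090 applies.
Total: £1,925 + £2,090 = £4,015.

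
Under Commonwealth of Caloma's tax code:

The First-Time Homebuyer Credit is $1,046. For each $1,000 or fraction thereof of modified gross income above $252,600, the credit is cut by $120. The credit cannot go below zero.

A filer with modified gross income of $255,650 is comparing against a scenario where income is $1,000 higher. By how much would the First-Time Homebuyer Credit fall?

$120

At $255,650 — income exceeds $252,600 by $3,050, which is 4 full-or-partial $1,000 increments; reduction = 4 × $120 = $480, leaving $566.
At $256,650 — income exceeds $252,600 by $4,050, which is 5 full-or-partial $1,000 increments; reduction = 5 × $120 = $600, leaving $446.
Lost: $566 − $446 = $120.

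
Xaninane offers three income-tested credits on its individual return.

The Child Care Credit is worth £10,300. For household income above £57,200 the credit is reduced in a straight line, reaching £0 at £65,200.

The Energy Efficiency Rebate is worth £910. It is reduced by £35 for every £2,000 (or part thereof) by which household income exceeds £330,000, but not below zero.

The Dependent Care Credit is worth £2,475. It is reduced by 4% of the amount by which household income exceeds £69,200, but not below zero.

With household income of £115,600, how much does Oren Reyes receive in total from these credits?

£1,529

Child Care Credit: £115,600 is at or above £65,200, so the credit is £0.
Energy Efficiency Rebate: £115,600 is at or below the £330,000 threshold, so the full £910 applies.
Dependent Care Credit: 4% of the £46,400 excess over £69,200 is £1,856; credit = £2,475 − £1,856 = £619.
Total: £0 + £910 + £619 = £1,529.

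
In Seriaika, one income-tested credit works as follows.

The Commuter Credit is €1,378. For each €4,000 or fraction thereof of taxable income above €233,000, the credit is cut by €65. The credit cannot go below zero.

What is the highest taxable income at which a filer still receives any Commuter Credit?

€317,000

After 21 increments the reduction is 21 × €65 = €1,365, leaving €13; one more increment wipes it out. Increment 21 ends at excess 21 × €4,000 = €84,000, so the highest qualifying income is €233,000 + €84,000 = €317,000.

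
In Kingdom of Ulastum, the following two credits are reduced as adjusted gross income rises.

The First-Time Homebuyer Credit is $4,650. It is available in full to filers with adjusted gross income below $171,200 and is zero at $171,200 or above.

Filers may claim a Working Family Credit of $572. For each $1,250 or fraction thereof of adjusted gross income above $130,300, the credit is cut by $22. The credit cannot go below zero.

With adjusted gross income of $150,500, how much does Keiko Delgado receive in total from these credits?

First-Time Homebuyer Credit: $150,500 is below the $171,200 cutoff, so the full $4,650 applies.
Working Family Credit: income exceeds $130,300 by $20,200, which is 17 full-or-partial $1,250 increments; reduction = 17 × $22 = $374, leaving $198.
Total: $4,650 + $198 = $4,848.

$4,848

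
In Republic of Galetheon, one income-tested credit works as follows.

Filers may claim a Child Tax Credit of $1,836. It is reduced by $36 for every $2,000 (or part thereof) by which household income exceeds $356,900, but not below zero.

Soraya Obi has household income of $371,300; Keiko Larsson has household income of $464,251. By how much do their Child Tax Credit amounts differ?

$1,548

Soraya ($371,300): Child Tax Credit: income exceeds $356,900 by $14,400, which is 8 full-or-partial $2,000 increments; reduction = 8 × $36 = $288, leaving $1,548.
Keiko ($464,251): Child Tax Credit: income exceeds $356,900 by $107,351 → 54 increments × $36 = $1,944 ≥ base, so the credit is $0.
Difference: |$1,548 − $0| = $1,548.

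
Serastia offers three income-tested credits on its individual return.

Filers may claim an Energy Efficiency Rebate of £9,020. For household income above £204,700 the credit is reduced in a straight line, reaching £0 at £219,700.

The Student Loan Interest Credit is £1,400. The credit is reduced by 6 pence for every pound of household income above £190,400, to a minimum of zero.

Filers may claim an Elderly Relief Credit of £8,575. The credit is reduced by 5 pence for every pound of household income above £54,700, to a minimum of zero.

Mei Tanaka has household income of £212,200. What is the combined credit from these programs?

£5,302

Energy Efficiency Rebate: £212,200 is £7,500 into a £15,000 phase-out range, leaving 7,500/15,000 of the credit: £9,020 × 7,500/15,000 = £4,510.
Student Loan Interest Credit: 6% of the £21,800 excess over £190,400 is £1,308; credit = £1,400 − £1,308 = £92.
Elderly Relief Credit: 5% of the £157,500 excess over £54,700 is £7,875; credit = £8,575 − £7,875 = £700.
Total: £4,510 + £92 + £700 = £5,302.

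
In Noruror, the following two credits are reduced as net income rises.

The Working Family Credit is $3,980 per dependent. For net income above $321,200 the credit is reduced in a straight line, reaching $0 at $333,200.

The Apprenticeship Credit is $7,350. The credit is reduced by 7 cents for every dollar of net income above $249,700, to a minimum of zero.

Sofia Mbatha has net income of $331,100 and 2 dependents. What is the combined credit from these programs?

Working Family Credit: base = 2 × $3,980 = $7,960. $331,100 is $9,900 into a $12,000 phase-out range, leaving 2,100/12,000 of the credit: $7,960 × 2,100/12,000 = $1,393.
Apprenticeship Credit: 7% of the $81,400 excess over $249,700 is $5,698; credit = $7,350 − $5,698 = $1,652.
Total: $1,393 + $1,652 = $3,045.

$3,045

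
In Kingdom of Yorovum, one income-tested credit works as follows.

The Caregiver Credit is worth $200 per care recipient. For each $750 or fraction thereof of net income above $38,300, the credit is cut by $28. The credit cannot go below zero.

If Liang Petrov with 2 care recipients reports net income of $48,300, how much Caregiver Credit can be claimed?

Caregiver Credit: base = 2 × $200 = $400. income exceeds $38,300 by $10,000, which is 14 full-or-partial $750 increments; reduction = 14 × $28 = $392, leaving $8.

$8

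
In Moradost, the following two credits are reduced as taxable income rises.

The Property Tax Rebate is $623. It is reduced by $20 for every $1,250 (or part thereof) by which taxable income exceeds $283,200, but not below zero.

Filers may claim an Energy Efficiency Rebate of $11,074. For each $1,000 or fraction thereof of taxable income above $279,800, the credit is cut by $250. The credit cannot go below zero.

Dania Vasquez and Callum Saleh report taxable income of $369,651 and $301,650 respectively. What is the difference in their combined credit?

Dania ($369,651): Property Tax Rebate: income exceeds $283,200 by $86,451 → 70 increments × $20 = $1,400 ≥ base, so the credit is $0. Energy Efficiency Rebate: income exceeds $279,800 by $89,851 → 90 increments × $250 = $22,500 ≥ base, so the credit is $0. total $0 + $0 = $0
Callum ($301,650): Property Tax Rebate: income exceeds $283,200 by $18,450, which is 15 full-or-partial $1,250 increments; reduction = 15 × $20 = $300, leaving $323. Energy Efficiency Rebate: income exceeds $279,800 by $21,850, which is 22 full-or-partial $1,000 increments; reduction = 22 × $250 = $5,500, leaving $5,574. total $323 + $5,574 = $5,897
Difference: |$0 − $5,897| = $5,897.

$5,897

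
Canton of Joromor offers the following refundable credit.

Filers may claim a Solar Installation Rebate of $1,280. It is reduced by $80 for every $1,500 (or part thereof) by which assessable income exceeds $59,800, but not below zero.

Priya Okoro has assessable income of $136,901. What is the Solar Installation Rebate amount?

Solar Installation Rebate: income exceeds $59,800 by $77,101 → 52 increments × $80 = $4,160 ≥ base, so the credit is $0.

$0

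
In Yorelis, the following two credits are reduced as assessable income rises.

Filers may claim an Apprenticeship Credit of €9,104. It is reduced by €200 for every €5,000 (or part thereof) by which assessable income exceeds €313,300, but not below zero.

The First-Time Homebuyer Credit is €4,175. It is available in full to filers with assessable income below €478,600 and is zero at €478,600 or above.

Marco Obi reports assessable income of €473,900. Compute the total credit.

Apprenticeship Credit: income exceeds €313,300 by €160,600, which is 33 full-or-partial €5,000 increments; reduction = 33 × €200 = €6,600, leaving €2,504.
First-Time Homebuyer Credit: €473,900 is below the €478,600 cutoff, so the full €4,175 applies.
Total: €2,504 + €4,175 = €6,679.

€6,679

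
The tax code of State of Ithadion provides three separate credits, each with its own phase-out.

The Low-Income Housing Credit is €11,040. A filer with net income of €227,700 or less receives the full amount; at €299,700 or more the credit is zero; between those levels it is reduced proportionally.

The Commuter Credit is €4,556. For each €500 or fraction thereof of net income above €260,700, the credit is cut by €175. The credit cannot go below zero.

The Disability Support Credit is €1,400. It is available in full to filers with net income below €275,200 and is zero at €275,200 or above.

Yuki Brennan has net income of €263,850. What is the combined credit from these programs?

Low-Income Housing Credit: €263,850 is €36,150 into a €72,000 phase-out range, leaving 35,850/72,000 of the credit: €11,040 × 35,850/72,000 = €5,497.
Commuter Credit: income exceeds €260,700 by €3,150, which is 7 full-or-partial €500 increments; reduction = 7 × €175 = €1,225, leaving €3,331.
Disability Support Credit: €263,850 is below the €275,200 cutoff, so the full €1,400 applies.
Total: €5,497 + €3,331 + €1,400 = €10,228.

€10,228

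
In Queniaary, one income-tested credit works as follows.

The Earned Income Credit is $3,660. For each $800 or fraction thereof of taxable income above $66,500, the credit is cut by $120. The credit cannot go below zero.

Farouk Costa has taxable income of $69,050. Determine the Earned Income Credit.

Earned Income Credit: income exceeds $66,500 by $2,550, which is 4 full-or-partial $800 increments; reduction = 4 × $120 = $480, leaving $3,180.

$3,180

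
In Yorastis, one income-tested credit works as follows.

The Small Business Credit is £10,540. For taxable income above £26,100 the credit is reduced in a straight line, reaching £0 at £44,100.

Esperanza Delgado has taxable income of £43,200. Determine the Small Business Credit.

Small Business Credit: £43,200 is £17,100 into a £18,000 phase-out range, leaving 900/18,000 of the credit: £10,540 × 900/18,000 = £527.

£527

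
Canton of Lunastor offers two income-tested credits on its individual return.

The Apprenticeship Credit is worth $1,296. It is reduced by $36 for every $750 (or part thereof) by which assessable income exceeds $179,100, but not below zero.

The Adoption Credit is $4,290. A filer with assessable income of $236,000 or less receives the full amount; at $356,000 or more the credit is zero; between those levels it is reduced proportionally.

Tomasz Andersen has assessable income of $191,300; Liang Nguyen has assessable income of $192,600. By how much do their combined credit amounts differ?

Tomasz ($191,300): Apprenticeship Credit: income exceeds $179,100 by $12,200, which is 17 full-or-partial $750 increments; reduction = 17 × $36 = $612, leaving $684. Adoption Credit: $191,300 is at or below the $236,000 threshold, so the full $4,290 applies. total $684 + $4,290 = $4,974
Liang ($192,600): Apprenticeship Credit: income exceeds $179,100 by $13,500, which is 18 full-or-partial $750 increments; reduction = 18 × $36 = $648, leaving $648. Adoption Credit: $192,600 is at or below the $236,000 threshold, so the full $4,290 applies. total $648 + $4,290 = $4,938
Difference: |$4,974 − $4,938| = $36.

$36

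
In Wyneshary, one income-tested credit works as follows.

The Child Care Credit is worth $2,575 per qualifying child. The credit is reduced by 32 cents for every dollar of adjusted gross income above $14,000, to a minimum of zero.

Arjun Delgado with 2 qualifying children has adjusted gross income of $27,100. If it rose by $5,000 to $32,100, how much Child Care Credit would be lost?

At $27,100 — base = 2 × $2,575 = $5,150. 32% of the $13,100 excess over $14,000 is $4,192; credit = $5,150 − $4,192 = $958.
At $32,100 — base = 2 × $2,575 = $5,150. 32% of the $18,100 excess over $14,000 is $5,792 ≥ base, so the credit is $0.
Lost: $958 − $0 = $958.

$958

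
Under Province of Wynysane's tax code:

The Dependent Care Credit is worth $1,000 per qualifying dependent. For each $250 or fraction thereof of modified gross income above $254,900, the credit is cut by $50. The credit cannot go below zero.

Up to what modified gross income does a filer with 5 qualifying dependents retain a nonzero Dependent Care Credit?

$279,650

Full credit = 5 × $1,000 = $5,000.
After 99 increments the reduction is 99 × $50 = $4,950, leaving $50; one more increment wipes it out. Increment 99 ends at excess 99 × $250 = $24,750, so the highest qualifying income is $254,900 + $24,750 = $279,650.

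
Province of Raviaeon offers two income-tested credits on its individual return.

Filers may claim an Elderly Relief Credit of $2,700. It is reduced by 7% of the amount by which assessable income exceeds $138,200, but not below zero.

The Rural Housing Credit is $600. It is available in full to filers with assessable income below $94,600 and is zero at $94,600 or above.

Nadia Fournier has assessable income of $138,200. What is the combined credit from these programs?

Elderly Relief Credit: $138,200 is at or below the $138,200 threshold, so the full $2,700 applies.
Rural Housing Credit: $138,200 meets or exceeds the $94,600 cutoff, so the credit is $0.
Total: $2,700 + $0 = $2,700.

$2,700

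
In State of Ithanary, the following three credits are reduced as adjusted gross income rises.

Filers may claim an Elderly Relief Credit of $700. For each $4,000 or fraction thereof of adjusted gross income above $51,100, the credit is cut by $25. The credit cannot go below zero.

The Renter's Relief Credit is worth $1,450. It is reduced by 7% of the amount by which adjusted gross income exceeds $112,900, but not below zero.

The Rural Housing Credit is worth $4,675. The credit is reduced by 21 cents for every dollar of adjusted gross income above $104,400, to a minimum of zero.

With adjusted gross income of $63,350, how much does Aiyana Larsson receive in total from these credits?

Elderly Relief Credit: income exceeds $51,100 by $12,250, which is 4 full-or-partial $4,000 increments; reduction = 4 × $25 = $100, leaving $600.
Renter's Relief Credit: $63,350 is at or below the $112,900 threshold, so the full $1,450 applies.
Rural Housing Credit: $63,350 is at or below the $104,400 threshold, so the full $4,675 applies.
Total: $600 + $1,450 + $4,675 = $6,725.

$6,725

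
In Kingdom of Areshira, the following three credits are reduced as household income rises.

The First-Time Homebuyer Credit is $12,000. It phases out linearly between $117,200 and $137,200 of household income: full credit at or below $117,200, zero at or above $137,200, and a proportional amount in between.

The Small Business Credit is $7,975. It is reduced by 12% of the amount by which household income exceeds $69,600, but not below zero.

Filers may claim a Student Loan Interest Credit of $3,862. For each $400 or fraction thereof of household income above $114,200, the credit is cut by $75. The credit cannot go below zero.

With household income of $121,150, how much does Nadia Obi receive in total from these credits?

First-Time Homebuyer Credit: $121,150 is $3,950 into a $20,000 phase-out range, leaving 16,050/20,000 of the credit: $12,000 × 16,050/20,000 = $9,630.
Small Business Credit: 12% of the $51,550 excess over $69,600 is $6,186; credit = $7,975 − $6,186 = $1,789.
Student Loan Interest Credit: income exceeds $114,200 by $6,950, which is 18 full-or-partial $400 increments; reduction = 18 × $75 = $1,350, leaving $2,512.
Total: $9,630 + $1,789 + $2,512 = $13,931.

$13,931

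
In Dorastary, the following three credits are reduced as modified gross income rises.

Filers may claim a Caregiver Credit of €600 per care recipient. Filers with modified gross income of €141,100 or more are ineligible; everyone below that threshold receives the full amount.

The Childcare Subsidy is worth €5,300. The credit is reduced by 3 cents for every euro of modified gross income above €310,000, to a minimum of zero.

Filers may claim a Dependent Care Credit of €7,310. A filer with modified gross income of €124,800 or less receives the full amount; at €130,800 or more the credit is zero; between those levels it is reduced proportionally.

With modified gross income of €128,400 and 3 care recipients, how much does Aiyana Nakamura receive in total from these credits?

Caregiver Credit: base = 3 × €600 = €1,800. €128,400 is below the €141,100 cutoff, so the full €1,800 applies.
Childcare Subsidy: €128,400 is at or below the €310,000 threshold, so the full €5,300 applies.
Dependent Care Credit: €128,400 is €3,600 into a €6,000 phase-out range, leaving 2,400/6,000 of the credit: €7,310 × 2,400/6,000 = €2,924.
Total: €1,800 + €5,300 + €2,924 = €10,024.

€10,024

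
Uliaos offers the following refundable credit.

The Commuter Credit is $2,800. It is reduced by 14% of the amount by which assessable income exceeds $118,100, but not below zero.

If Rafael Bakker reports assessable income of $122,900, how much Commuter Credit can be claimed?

$2,128

Commuter Credit: 14% of the $4,800 excess over $118,100 is $672; credit = $2,800 − $672 = $2,128.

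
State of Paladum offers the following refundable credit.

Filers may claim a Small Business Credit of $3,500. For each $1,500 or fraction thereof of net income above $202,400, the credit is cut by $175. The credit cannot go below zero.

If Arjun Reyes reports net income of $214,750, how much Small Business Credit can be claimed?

$1,925

Small Business Credit: income exceeds $202,400 by $12,350, which is 9 full-or-partial $1,500 increments; reduction = 9 × $175 = $1,575, leaving $1,925.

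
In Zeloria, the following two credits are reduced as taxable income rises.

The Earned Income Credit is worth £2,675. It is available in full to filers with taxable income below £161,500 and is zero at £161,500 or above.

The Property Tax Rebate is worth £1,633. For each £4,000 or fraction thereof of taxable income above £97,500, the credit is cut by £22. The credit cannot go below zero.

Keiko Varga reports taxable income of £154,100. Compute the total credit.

£3,978

Earned Income Credit: £154,100 is below the £161,500 cutoff, so the full £2,675 applies.
Property Tax Rebate: income exceeds £97,500 by £56,600, which is 15 full-or-partial £4,000 increments; reduction = 15 × £22 = £330, leaving £1,303.
Total: £2,675 + £1,303 = £3,978.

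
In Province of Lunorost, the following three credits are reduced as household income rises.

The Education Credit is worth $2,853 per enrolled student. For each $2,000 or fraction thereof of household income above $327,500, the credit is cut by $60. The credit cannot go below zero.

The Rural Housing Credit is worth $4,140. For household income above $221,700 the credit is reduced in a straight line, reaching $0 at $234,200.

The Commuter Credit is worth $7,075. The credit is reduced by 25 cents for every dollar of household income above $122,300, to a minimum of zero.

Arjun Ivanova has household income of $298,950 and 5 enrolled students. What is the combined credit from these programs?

$14,265

Education Credit: base = 5 × $2,853 = $14,265. $298,950 is at or below the $327,500 threshold, so the full $14,265 applies.
Rural Housing Credit: $298,950 is at or above $234,200, so the credit is $0.
Commuter Credit: 25% of the $176,650 excess over $122,300 is $44,162.50 ≥ base, so the credit is $0.
Total: $14,265 + $0 + $0 = $14,265.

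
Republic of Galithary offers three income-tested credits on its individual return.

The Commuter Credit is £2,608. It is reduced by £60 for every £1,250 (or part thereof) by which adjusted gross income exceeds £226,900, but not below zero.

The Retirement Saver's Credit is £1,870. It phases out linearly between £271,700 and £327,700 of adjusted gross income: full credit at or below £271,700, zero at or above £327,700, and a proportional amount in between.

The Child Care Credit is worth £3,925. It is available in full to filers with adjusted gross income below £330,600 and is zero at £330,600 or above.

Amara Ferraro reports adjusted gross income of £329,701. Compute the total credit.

£3,925

Commuter Credit: income exceeds £226,900 by £102,801 → 83 increments × £60 = £4,980 ≥ base, so the credit is £0.
Retirement Saver's Credit: £329,701 is at or above £327,700, so the credit is £0.
Child Care Credit: £329,701 is below the £330,600 cutoff, so the full £3,925 applies.
Total: £0 + £0 + £3,925 = £3,925.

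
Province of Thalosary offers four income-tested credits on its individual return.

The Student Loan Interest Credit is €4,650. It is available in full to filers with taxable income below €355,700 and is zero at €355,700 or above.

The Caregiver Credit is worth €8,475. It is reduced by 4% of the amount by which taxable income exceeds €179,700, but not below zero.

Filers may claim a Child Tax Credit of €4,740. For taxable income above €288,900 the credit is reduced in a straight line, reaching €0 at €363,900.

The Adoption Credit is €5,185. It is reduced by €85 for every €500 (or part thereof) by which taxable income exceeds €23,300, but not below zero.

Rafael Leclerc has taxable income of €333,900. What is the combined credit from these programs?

Student Loan Interest Credit: €333,900 is below the €355,700 cutoff, so the full €4,650 applies.
Caregiver Credit: 4% of the €154,200 excess over €179,700 is €6,168; credit = €8,475 − €6,168 = €2,307.
Child Tax Credit: €333,900 is €45,000 into a €75,000 phase-out range, leaving 30,000/75,000 of the credit: €4,740 × 30,000/75,000 = €1,896.
Adoption Credit: income exceeds €23,300 by €310,600 → 622 increments × €85 = €52,870 ≥ base, so the credit is €0.
Total: €4,650 + €2,307 + €1,896 + €0 = €8,853.

€8,853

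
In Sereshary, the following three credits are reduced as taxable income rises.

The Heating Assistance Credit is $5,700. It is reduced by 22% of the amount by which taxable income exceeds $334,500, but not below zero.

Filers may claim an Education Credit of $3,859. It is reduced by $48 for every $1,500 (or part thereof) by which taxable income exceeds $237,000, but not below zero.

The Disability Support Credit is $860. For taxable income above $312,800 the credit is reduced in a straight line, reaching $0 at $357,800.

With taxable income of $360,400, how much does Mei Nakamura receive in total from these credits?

Heating Assistance Credit: 22% of the $25,900 excess over $334,500 is $5,698; credit = $5,700 − $5,698 = $2.
Education Credit: income exceeds $237,000 by $123,400 → 83 increments × $48 = $3,984 ≥ base, so the credit is $0.
Disability Support Credit: $360,400 is at or above $357,800, so the credit is $0.
Total: $2 + $0 + $0 = $2.

$2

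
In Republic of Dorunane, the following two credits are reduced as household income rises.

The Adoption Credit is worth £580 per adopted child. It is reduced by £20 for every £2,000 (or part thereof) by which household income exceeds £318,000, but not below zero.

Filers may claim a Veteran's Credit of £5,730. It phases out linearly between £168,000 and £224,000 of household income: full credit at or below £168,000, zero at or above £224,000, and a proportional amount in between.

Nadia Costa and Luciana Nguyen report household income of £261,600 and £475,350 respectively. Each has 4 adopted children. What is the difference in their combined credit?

£1,580

Nadia (£261,600): Adoption Credit: base = 4 × £580 = £2,320. £261,600 is at or below the £318,000 threshold, so the full £2,320 applies. Veteran's Credit: £261,600 is at or above £224,000, so the credit is £0. total £2,320 + £0 = £2,320
Luciana (£475,350): Adoption Credit: base = 4 × £580 = £2,320. income exceeds £318,000 by £157,350, which is 79 full-or-partial £2,000 increments; reduction = 79 × £20 = £1,580, leaving £740. Veteran's Credit: £475,350 is at or above £224,000, so the credit is £0. total £740 + £0 = £740
Difference: |£2,320 − £740| = £1,580.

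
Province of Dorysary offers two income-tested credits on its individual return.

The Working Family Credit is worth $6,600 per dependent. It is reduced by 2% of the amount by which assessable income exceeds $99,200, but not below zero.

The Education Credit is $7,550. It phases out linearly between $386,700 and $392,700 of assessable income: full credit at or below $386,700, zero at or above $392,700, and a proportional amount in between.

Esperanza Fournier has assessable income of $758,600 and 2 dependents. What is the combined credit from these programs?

Working Family Credit: base = 2 × $6,600 = $13,200. 2% of the $659,400 excess over $99,200 is $13,188; credit = $13,200 − $13,188 = $12.
Education Credit: $758,600 is at or above $392,700, so the credit is $0.
Total: $12 + $0 = $12.

$12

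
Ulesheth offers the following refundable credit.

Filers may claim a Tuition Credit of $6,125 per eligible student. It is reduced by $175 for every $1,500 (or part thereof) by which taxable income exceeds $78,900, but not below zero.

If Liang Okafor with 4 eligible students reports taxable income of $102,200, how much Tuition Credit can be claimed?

Tuition Credit: base = 4 × $6,125 = $24,500. income exceeds $78,900 by $23,300, which is 16 full-or-partial $1,500 increments; reduction = 16 × $175 = $2,800, leaving $21,700.

$21,700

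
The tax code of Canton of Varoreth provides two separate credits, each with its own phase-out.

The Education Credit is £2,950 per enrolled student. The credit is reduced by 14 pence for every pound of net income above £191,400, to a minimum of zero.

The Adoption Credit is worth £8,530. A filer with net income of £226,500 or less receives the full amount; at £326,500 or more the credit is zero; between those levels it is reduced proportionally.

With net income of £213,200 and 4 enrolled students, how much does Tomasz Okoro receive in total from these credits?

Education Credit: base = 4 × £2,950 = £11,800. 14% of the £21,800 excess over £191,400 is £3,052; credit = £11,800 − £3,052 = £8,748.
Adoption Credit: £213,200 is at or below the £226,500 threshold, so the full £8,530 applies.
Total: £8,748 + £8,530 = £17,278.

£17,278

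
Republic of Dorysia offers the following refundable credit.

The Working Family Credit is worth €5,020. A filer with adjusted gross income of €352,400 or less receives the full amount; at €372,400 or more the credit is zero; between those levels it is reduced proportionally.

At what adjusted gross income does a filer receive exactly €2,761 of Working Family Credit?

€361,400

€2,761 is 2,761/5,020 of the full €5,020, so 2,259/5,020 of the €20,000 range has been used: income = €352,400 + €20,000 × 2,259/5,020 = €361,400.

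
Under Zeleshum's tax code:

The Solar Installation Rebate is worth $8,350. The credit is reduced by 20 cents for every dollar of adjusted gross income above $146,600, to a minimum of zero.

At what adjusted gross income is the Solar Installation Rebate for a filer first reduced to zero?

$188,350

The credit falls by 20% of each dollar above $146,600, so it reaches zero when the excess is $8,350 / 20% = $41,750: income = $146,600 + $41,750 = $188,350.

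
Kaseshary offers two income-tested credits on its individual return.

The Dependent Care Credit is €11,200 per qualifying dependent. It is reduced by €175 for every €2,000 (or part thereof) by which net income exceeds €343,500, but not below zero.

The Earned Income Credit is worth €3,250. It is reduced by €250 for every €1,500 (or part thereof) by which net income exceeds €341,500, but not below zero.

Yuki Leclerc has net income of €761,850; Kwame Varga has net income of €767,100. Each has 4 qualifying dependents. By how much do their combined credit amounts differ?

Yuki (€761,850): Dependent Care Credit: base = 4 × €11,200 = €44,800. income exceeds €343,500 by €418,350, which is 210 full-or-partial €2,000 increments; reduction = 210 × €175 = €36,750, leaving €8,050. Earned Income Credit: income exceeds €341,500 by €420,350 → 281 increments × €250 = €70,250 ≥ base, so the credit is €0. total €8,050 + €0 = €8,050
Kwame (€767,100): Dependent Care Credit: base = 4 × €11,200 = €44,800. income exceeds €343,500 by €423,600, which is 212 full-or-partial €2,000 increments; reduction = 212 × €175 = €37,100, leaving €7,700. Earned Income Credit: income exceeds €341,500 by €425,600 → 284 increments × €250 = €71,000 ≥ base, so the credit is €0. total €7,700 + €0 = €7,700
Difference: |€8,050 − €7,700| = €350.

€350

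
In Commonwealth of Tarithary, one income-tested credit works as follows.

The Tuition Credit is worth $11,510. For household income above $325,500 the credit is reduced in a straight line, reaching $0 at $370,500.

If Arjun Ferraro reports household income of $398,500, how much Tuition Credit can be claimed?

$0

Tuition Credit: $398,500 is at or above $370,500, so the credit is $0.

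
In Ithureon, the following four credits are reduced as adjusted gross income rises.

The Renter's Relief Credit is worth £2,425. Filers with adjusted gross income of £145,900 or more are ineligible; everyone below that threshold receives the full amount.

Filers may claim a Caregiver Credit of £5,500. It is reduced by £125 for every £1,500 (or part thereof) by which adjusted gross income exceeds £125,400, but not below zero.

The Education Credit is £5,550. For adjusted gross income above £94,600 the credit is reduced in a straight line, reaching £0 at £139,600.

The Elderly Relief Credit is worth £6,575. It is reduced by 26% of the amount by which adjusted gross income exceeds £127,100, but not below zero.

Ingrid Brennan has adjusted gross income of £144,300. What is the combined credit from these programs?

£8,403

Renter's Relief Credit: £144,300 is below the £145,900 cutoff, so the full £2,425 applies.
Caregiver Credit: income exceeds £125,400 by £18,900, which is 13 full-or-partial £1,500 increments; reduction = 13 × £125 = £1,625, leaving £3,875.
Education Credit: £144,300 is at or above £139,600, so the credit is £0.
Elderly Relief Credit: 26% of the £17,200 excess over £127,100 is £4,472; credit = £6,575 − £4,472 = £2,103.
Total: £2,425 + £3,875 + £0 + £2,103 = £8,403.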